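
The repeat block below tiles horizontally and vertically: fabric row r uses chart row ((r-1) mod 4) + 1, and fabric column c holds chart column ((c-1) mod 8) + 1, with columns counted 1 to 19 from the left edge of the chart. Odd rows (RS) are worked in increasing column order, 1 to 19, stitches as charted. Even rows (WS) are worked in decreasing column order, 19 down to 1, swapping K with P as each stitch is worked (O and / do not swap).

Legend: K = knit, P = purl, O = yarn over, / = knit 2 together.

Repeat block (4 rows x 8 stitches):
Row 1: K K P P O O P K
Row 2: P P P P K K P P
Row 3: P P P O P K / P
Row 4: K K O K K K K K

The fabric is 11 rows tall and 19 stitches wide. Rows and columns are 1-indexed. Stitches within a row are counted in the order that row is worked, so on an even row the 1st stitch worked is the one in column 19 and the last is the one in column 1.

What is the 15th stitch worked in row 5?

Stitch:
P

Derivation:
Row 5 uses chart row ((5-1) mod 4)+1 = 1. Row 5 is odd, so RS.
Chart row 1 tiled across columns 1-19: K K P P O O P K K K P P O O P K K K P
RS: work column 1 to column 19, symbols as charted — the tiled row is the row as worked.
The 15th stitch worked is P.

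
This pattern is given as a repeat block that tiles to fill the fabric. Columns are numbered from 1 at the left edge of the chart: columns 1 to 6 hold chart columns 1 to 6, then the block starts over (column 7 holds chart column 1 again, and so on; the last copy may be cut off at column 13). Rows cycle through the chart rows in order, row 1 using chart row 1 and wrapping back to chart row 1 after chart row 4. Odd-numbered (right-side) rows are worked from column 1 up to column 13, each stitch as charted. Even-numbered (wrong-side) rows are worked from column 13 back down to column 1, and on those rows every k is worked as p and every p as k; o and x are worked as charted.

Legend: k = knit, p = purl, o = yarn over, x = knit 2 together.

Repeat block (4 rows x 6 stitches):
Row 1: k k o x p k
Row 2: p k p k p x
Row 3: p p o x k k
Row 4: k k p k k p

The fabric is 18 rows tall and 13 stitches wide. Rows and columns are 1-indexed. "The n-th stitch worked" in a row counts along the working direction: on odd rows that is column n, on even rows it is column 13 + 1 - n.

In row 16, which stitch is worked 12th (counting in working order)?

Result:
p

Derivation:
For row 16: chart row = ((16-1) mod 4) + 1 = 4; this is a WS (even) row.
Chart row 4 tiled across columns 1-13: k k p k k p k k p k k p k
Wrong side: read the tiled row from column 13 down to 1 and exchange k with p (leave o, x).
Row 16 as worked: p k p p k p p k p p k p p
Stitch 12 in working order -> p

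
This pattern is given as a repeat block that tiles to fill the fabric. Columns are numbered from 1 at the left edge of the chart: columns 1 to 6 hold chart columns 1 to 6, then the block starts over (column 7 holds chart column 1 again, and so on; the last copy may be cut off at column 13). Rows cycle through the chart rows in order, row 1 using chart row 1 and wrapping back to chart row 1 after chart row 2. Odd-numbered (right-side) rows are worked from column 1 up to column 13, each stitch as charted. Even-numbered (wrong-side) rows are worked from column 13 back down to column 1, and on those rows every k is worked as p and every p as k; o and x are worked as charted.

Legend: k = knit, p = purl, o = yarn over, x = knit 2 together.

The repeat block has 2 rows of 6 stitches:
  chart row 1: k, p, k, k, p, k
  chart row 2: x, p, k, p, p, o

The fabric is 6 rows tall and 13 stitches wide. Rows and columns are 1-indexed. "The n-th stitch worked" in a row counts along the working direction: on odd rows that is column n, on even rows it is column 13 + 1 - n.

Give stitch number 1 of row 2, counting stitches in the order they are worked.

Result:
x

Derivation:
Row 2 uses chart row ((2-1) mod 2)+1 = 2. Row 2 is even, so WS.
Chart row 2 tiled across columns 1-13: x p k p p o x p k p p o x
WS: work from column 13 back to column 1 (reverse the tiled row), swapping k<->p (o and x unchanged).
Row 2 as worked: x o k k p k x o k k p k x
The 1st stitch worked is x.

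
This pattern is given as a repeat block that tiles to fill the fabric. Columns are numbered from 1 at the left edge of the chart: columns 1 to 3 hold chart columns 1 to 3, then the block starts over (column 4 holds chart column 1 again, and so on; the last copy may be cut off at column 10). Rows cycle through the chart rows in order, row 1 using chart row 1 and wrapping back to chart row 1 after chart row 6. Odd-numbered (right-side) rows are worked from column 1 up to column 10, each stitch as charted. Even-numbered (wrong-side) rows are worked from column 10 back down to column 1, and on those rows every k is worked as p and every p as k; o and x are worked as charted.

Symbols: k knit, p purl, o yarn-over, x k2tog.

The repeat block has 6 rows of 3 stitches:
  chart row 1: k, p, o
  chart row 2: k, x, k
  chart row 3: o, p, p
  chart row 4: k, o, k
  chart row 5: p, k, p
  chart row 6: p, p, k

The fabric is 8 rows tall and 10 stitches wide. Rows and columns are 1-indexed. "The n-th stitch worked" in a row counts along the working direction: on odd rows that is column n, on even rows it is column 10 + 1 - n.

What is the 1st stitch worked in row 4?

For row 4: chart row = ((4-1) mod 6) + 1 = 4; this is a WS (even) row.
Chart row 4 tiled across columns 1-10: k o k k o k k o k k
WS row: flip the tiled sequence (start at column 10) and apply k<->p; o and x stay.
Row 4 as worked: p p o p p o p p o p
Stitch 1 in working order -> p

Result:
p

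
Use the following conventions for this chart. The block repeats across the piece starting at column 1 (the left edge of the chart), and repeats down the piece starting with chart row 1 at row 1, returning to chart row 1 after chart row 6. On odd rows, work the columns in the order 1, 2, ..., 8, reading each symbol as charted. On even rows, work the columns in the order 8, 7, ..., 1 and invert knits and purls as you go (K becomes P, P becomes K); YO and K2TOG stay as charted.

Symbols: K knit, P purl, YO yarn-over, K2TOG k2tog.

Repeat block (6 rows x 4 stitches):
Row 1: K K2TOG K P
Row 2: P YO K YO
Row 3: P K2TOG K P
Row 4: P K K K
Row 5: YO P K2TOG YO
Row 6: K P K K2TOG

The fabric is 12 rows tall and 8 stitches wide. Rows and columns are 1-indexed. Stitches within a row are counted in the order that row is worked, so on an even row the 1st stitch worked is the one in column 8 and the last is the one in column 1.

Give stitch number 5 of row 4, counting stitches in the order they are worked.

For row 4: chart row = ((4-1) mod 6) + 1 = 4; this is a WS (even) row.
Chart row 4 tiled across columns 1-8: P K K K P K K K
Wrong side: read the tiled row from column 8 down to 1 and exchange K with P (leave YO, K2TOG).
Row 4 as worked: P P P K P P P K
Counting 5 along the worked row gives P.

Stitch:
P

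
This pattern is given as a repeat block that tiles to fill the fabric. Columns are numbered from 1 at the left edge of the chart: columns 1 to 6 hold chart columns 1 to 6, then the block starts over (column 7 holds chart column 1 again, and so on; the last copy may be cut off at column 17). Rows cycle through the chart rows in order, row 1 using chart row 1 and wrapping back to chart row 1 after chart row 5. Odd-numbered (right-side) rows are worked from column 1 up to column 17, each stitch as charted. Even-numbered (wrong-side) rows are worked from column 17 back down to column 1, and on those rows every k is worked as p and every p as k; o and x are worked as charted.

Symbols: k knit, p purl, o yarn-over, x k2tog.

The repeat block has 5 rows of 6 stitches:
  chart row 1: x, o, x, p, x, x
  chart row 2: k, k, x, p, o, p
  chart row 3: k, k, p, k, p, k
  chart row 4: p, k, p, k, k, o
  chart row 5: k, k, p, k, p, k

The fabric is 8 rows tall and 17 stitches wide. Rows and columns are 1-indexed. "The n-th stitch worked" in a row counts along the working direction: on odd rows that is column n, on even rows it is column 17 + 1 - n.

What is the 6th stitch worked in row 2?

Row 2: (2-1) mod 5 = 1, so use chart row 2. Even row -> WS.
Chart row 2 tiled across columns 1-17: k k x p o p k k x p o p k k x p o
Wrong side: read the tiled row from column 17 down to 1 and exchange k with p (leave o, x).
Row 2 as worked: o k x p p k o k x p p k o k x p p
The 6th stitch worked is k.

== STITCH ==
k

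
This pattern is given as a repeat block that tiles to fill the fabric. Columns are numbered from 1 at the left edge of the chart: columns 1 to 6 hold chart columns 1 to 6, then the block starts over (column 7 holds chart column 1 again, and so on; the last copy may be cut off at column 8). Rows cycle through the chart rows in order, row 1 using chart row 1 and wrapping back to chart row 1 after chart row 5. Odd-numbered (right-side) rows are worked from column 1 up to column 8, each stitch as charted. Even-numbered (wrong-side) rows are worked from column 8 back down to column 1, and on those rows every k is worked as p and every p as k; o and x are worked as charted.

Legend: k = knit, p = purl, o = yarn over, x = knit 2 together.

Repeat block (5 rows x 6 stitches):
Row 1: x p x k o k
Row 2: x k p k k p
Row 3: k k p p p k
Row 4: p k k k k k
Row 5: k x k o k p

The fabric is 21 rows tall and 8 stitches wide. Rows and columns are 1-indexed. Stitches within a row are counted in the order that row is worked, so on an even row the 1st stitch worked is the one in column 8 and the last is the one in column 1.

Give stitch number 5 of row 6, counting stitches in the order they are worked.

Stitch:
p

Derivation:
Row 6: (6-1) mod 5 = 0, so use chart row 1. Even row -> WS.
Chart row 1 tiled across columns 1-8: x p x k o k x p
WS: work from column 8 back to column 1 (reverse the tiled row), swapping k<->p (o and x unchanged).
Row 6 as worked: k x p o p x k x
The 5th stitch worked is p.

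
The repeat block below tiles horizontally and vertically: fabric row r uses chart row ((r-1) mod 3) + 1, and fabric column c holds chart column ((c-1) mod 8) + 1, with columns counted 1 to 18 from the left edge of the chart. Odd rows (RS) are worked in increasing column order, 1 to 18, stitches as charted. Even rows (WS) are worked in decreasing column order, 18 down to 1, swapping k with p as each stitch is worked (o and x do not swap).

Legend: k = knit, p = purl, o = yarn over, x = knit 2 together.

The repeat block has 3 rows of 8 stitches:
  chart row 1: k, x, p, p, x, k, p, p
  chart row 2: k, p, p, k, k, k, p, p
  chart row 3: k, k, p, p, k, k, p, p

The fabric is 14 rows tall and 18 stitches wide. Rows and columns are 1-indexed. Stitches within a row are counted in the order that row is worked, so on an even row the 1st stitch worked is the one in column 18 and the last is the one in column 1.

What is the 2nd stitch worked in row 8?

For row 8: chart row = ((8-1) mod 3) + 1 = 2; this is a WS (even) row.
Chart row 2 tiled across columns 1-18: k p p k k k p p k p p k k k p p k p
WS row: flip the tiled sequence (start at column 18) and apply k<->p; o and x stay.
Row 8 as worked: k p k k p p p k k p k k p p p k k p
Counting 2 along the worked row gives p.

Stitch:
p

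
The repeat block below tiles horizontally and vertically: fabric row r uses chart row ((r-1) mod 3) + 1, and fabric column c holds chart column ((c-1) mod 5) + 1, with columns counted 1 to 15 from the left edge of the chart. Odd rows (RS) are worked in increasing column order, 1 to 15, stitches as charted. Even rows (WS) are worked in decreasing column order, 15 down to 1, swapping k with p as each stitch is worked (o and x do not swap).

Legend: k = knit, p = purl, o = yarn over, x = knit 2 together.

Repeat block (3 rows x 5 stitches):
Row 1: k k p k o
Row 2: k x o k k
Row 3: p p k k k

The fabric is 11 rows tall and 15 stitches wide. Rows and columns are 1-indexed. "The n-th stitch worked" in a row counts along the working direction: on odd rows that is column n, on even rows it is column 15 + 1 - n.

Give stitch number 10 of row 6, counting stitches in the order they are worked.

Result:
k

Derivation:
Row 6: (6-1) mod 3 = 2, so use chart row 3. Even row -> WS.
Chart row 3 tiled across columns 1-15: p p k k k p p k k k p p k k k
WS: work from column 15 back to column 1 (reverse the tiled row), swapping k<->p (o and x unchanged).
Row 6 as worked: p p p k k p p p k k p p p k k
Stitch 10 in working order -> k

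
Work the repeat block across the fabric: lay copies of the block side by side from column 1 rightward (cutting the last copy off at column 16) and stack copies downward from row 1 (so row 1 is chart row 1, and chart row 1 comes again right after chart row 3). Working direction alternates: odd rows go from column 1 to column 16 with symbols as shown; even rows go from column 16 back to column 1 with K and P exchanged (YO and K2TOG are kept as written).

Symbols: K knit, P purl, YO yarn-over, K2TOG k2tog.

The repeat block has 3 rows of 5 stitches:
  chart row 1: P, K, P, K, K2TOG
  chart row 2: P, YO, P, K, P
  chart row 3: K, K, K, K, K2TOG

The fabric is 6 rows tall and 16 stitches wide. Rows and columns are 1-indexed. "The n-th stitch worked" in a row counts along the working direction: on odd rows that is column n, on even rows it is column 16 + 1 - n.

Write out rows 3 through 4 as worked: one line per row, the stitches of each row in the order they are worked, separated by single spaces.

Row 3: chart row 3, RS - tile across columns 1-16 and work as-is.
Row 4: chart row 1, WS - tiled (columns 1-16): P K P K K2TOG P K P K K2TOG P K P K K2TOG P; work from column 16 back to 1 with K<->P swapped.

Rows as worked:
K K K K K2TOG K K K K K2TOG K K K K K2TOG K
K K2TOG P K P K K2TOG P K P K K2TOG P K P K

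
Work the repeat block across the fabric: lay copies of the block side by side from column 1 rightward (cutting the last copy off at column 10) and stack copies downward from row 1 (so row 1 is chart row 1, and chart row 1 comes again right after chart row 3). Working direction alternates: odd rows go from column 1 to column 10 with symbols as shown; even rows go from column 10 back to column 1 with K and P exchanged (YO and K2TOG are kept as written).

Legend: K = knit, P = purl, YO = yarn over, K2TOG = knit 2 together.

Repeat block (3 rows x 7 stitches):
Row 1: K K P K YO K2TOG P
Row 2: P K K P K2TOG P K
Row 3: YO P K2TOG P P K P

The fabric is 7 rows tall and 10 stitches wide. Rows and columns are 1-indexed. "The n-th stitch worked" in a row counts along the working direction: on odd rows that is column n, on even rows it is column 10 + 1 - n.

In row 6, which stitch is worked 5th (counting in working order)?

Row 6 uses chart row ((6-1) mod 3)+1 = 3. Row 6 is even, so WS.
Chart row 3 tiled across columns 1-10: YO P K2TOG P P K P YO P K2TOG
WS: work from column 10 back to column 1 (reverse the tiled row), swapping K<->P (YO and K2TOG unchanged).
Row 6 as worked: K2TOG K YO K P K K K2TOG K YO
Stitch 5 in working order -> P

Result:
P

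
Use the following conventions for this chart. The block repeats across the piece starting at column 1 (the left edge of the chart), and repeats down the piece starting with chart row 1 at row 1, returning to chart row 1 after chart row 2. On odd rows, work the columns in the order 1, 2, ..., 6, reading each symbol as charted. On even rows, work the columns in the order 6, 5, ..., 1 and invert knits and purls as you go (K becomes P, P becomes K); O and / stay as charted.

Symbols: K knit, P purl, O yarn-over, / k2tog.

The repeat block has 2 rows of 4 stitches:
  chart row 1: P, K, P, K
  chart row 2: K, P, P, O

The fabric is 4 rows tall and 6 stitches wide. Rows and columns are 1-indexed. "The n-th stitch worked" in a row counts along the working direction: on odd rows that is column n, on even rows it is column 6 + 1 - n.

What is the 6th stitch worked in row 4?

Stitch:
P

Derivation:
Row 4 uses chart row ((4-1) mod 2)+1 = 2. Row 4 is even, so WS.
Chart row 2 tiled across columns 1-6: K P P O K P
WS row: flip the tiled sequence (start at column 6) and apply K<->P; O and / stay.
Row 4 as worked: K P O K K P
The 6th stitch worked is P.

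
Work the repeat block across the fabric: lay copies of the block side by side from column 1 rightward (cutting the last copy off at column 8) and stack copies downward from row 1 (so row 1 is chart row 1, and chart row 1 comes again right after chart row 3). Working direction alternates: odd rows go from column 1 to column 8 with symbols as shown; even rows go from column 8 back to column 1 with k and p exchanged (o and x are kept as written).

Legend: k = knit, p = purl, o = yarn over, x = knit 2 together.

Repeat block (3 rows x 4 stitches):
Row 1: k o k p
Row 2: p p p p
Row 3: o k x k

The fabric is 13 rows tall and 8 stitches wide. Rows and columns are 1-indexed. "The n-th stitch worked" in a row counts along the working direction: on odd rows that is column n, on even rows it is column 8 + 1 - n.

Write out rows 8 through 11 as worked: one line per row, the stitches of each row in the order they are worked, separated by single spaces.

Rows as worked:
k k k k k k k k
o k x k o k x k
k p o p k p o p
p p p p p p p p

Derivation:
Row 8: chart row 2, WS - tiled (columns 1-8): p p p p p p p p; work from column 8 back to 1 with k<->p swapped.
Row 9: chart row 3, RS - tile across columns 1-8 and work as-is.
Row 10: chart row 1, WS - tiled (columns 1-8): k o k p k o k p; work from column 8 back to 1 with k<->p swapped.
Row 11: chart row 2, RS - tile across columns 1-8 and work as-is.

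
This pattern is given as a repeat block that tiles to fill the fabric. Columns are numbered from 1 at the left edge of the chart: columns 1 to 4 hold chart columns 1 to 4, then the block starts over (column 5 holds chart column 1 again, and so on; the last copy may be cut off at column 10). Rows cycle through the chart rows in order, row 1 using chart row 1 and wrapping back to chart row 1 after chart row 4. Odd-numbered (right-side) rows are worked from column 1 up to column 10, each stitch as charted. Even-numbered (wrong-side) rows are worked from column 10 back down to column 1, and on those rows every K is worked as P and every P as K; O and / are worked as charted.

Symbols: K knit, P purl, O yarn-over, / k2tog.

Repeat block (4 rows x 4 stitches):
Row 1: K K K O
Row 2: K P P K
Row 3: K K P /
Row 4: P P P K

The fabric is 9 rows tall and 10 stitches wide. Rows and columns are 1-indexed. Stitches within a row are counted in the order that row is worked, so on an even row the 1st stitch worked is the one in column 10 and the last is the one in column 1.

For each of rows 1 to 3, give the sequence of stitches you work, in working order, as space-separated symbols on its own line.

Row 1: chart row 1, RS - tile across columns 1-10 and work as-is.
Row 2: chart row 2, WS - tiled (columns 1-10): K P P K K P P K K P; work from column 10 back to 1 with K<->P swapped.
Row 3: chart row 3, RS - tile across columns 1-10 and work as-is.

== ROWS AS WORKED ==
K K K O K K K O K K
K P P K K P P K K P
K K P / K K P / K K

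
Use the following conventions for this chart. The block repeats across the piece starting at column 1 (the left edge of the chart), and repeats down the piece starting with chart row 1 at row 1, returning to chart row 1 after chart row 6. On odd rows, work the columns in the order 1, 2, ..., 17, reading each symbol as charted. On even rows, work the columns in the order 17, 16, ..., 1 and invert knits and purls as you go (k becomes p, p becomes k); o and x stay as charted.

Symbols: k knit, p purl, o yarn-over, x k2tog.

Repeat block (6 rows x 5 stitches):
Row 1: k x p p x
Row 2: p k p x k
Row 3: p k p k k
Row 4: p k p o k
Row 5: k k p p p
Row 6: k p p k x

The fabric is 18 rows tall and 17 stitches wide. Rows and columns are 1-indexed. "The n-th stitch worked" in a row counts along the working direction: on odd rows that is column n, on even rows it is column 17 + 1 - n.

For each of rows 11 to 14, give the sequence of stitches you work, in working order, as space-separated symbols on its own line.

Rows as worked:
k k p p p k k p p p k k p p p k k
k p x p k k p x p k k p x p k k p
k x p p x k x p p x k x p p x k x
p k p x k p k p x k p k p x k p k

Derivation:
Row 11: chart row 5, RS - tile across columns 1-17 and work as-is.
Row 12: chart row 6, WS - tiled (columns 1-17): k p p k x k p p k x k p p k x k p; work from column 17 back to 1 with k<->p swapped.
Row 13: chart row 1, RS - tile across columns 1-17 and work as-is.
Row 14: chart row 2, WS - tiled (columns 1-17): p k p x k p k p x k p k p x k p k; work from column 17 back to 1 with k<->p swapped.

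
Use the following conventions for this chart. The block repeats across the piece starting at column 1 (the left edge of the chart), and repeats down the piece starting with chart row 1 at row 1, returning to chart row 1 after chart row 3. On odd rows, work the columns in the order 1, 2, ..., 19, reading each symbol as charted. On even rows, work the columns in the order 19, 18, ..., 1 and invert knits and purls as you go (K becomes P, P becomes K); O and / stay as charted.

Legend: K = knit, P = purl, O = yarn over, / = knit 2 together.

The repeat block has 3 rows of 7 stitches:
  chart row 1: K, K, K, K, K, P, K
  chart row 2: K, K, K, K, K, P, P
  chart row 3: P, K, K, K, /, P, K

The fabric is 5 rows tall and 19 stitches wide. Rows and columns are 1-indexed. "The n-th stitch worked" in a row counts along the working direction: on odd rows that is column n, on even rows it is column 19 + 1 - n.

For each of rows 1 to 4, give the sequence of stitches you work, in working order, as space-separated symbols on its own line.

== ROWS AS WORKED ==
K K K K K P K K K K K K P K K K K K K
P P P P P K K P P P P P K K P P P P P
P K K K / P K P K K K / P K P K K K /
P P P P P P K P P P P P P K P P P P P

Derivation:
Row 1: chart row 1, RS - tile across columns 1-19 and work as-is.
Row 2: chart row 2, WS - tiled (columns 1-19): K K K K K P P K K K K K P P K K K K K; work from column 19 back to 1 with K<->P swapped.
Row 3: chart row 3, RS - tile across columns 1-19 and work as-is.
Row 4: chart row 1, WS - tiled (columns 1-19): K K K K K P K K K K K K P K K K K K K; work from column 19 back to 1 with K<->P swapped.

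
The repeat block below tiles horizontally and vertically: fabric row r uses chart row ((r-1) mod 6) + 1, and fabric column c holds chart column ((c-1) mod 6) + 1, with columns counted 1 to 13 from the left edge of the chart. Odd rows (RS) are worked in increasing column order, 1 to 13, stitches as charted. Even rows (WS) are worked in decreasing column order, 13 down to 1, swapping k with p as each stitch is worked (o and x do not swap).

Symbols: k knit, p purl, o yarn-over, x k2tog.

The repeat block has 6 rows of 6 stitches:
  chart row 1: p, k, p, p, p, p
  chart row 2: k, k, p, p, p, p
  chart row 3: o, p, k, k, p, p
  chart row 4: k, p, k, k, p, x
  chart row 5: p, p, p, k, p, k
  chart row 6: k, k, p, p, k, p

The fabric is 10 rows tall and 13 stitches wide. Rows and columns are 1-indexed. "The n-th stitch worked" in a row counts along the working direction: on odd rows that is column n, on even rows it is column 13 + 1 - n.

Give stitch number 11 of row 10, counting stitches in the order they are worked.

Row 10 uses chart row ((10-1) mod 6)+1 = 4. Row 10 is even, so WS.
Chart row 4 tiled across columns 1-13: k p k k p x k p k k p x k
WS row: flip the tiled sequence (start at column 13) and apply k<->p; o and x stay.
Row 10 as worked: p x k p p k p x k p p k p
Counting 11 along the worked row gives p.

Stitch:
p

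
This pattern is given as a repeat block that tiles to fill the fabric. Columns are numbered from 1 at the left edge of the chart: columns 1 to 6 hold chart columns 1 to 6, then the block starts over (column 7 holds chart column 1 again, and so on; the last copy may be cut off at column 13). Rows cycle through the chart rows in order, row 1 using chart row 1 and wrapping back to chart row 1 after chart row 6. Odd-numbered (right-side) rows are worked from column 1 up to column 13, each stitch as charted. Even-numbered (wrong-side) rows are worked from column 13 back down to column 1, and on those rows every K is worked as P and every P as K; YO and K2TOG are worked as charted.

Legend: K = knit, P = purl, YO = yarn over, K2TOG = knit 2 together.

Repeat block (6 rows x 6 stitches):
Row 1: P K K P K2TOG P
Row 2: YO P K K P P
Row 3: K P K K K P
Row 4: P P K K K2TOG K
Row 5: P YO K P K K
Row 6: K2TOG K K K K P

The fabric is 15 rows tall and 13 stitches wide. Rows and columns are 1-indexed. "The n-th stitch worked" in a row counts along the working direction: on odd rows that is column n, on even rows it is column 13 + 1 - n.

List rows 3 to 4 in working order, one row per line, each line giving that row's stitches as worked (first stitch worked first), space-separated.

Row 3: chart row 3, RS - tile across columns 1-13 and work as-is.
Row 4: chart row 4, WS - tiled (columns 1-13): P P K K K2TOG K P P K K K2TOG K P; work from column 13 back to 1 with K<->P swapped.

Result:
K P K K K P K P K K K P K
K P K2TOG P P K K P K2TOG P P K K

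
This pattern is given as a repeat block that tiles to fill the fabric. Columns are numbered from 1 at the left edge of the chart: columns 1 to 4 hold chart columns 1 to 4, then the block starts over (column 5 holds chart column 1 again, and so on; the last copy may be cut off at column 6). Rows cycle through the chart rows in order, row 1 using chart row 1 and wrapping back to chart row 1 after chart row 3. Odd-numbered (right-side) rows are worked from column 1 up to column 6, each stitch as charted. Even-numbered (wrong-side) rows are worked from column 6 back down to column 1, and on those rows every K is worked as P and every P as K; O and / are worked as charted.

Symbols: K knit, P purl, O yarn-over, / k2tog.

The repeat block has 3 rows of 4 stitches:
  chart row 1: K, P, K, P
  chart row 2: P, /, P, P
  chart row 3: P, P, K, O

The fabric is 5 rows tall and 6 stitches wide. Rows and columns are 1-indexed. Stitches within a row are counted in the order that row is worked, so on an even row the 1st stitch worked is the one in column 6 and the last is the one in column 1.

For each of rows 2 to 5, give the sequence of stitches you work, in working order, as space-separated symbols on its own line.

Rows as worked:
/ K K K / K
P P K O P P
K P K P K P
P / P P P /

Derivation:
Row 2: chart row 2, WS - tiled (columns 1-6): P / P P P /; work from column 6 back to 1 with K<->P swapped.
Row 3: chart row 3, RS - tile across columns 1-6 and work as-is.
Row 4: chart row 1, WS - tiled (columns 1-6): K P K P K P; work from column 6 back to 1 with K<->P swapped.
Row 5: chart row 2, RS - tile across columns 1-6 and work as-is.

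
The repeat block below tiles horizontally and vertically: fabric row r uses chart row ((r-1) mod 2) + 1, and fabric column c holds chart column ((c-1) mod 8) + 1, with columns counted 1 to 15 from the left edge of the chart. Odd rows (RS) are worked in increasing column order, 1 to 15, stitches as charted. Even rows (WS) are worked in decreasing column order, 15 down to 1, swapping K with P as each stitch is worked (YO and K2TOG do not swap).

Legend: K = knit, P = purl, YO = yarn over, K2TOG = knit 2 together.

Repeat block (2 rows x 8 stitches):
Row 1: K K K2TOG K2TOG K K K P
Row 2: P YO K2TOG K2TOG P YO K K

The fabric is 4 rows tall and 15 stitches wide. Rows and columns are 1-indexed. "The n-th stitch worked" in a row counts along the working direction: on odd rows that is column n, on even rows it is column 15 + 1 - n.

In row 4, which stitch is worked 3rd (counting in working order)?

Result:
K

Derivation:
Row 4: (4-1) mod 2 = 1, so use chart row 2. Even row -> WS.
Chart row 2 tiled across columns 1-15: P YO K2TOG K2TOG P YO K K P YO K2TOG K2TOG P YO K
Wrong side: read the tiled row from column 15 down to 1 and exchange K with P (leave YO, K2TOG).
Row 4 as worked: P YO K K2TOG K2TOG YO K P P YO K K2TOG K2TOG YO K
Stitch 3 in working order -> K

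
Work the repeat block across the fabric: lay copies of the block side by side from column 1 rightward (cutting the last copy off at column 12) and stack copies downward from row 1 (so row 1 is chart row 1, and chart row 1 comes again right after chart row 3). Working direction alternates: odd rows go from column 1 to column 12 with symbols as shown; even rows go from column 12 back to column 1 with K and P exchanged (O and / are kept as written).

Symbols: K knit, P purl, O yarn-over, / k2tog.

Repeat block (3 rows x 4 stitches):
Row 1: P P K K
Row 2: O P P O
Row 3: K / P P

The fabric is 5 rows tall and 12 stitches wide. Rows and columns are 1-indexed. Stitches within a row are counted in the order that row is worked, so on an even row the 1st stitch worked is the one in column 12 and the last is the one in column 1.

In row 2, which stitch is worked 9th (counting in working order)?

Row 2: (2-1) mod 3 = 1, so use chart row 2. Even row -> WS.
Chart row 2 tiled across columns 1-12: O P P O O P P O O P P O
WS row: flip the tiled sequence (start at column 12) and apply K<->P; O and / stay.
Row 2 as worked: O K K O O K K O O K K O
Stitch 9 in working order -> O

Stitch:
O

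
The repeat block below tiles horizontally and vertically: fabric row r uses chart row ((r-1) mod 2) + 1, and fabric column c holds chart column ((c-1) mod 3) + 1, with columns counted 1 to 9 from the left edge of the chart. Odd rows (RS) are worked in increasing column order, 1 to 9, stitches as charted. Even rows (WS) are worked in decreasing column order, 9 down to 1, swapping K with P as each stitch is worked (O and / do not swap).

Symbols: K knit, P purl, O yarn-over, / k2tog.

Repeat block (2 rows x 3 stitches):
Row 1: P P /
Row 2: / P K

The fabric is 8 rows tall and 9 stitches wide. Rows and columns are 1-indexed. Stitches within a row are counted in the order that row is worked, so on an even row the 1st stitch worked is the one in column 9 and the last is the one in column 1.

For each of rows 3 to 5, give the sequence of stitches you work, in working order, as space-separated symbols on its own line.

Row 3: chart row 1, RS - tile across columns 1-9 and work as-is.
Row 4: chart row 2, WS - tiled (columns 1-9): / P K / P K / P K; work from column 9 back to 1 with K<->P swapped.
Row 5: chart row 1, RS - tile across columns 1-9 and work as-is.

Result:
P P / P P / P P /
P K / P K / P K /
P P / P P / P P /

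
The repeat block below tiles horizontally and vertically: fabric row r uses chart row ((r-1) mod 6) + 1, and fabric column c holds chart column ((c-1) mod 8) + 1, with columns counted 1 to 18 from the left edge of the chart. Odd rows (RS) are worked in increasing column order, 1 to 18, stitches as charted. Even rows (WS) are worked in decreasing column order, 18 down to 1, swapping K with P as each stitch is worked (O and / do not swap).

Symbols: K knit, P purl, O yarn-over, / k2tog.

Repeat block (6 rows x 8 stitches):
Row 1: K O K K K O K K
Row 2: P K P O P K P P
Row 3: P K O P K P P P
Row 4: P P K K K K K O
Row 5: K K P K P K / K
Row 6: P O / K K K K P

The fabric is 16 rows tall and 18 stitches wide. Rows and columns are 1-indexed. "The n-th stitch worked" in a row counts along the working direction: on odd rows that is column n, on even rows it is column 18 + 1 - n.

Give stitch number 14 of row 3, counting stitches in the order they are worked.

== STITCH ==
P

Derivation:
Row 3 uses chart row ((3-1) mod 6)+1 = 3. Row 3 is odd, so RS.
Chart row 3 tiled across columns 1-18: P K O P K P P P P K O P K P P P P K
RS: work column 1 to column 18, symbols as charted — the tiled row is the row as worked.
The 14th stitch worked is P.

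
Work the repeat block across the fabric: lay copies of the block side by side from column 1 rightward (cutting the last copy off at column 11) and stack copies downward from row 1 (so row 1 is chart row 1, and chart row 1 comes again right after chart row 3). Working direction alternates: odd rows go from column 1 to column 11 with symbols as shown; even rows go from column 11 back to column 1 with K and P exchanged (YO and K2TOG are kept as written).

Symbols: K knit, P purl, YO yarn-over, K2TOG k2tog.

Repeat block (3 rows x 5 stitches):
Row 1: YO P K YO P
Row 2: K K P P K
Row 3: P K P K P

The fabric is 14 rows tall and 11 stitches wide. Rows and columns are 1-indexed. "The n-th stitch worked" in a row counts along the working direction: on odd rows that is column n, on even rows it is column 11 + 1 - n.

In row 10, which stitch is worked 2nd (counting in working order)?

Row 10: (10-1) mod 3 = 0, so use chart row 1. Even row -> WS.
Chart row 1 tiled across columns 1-11: YO P K YO P YO P K YO P YO
WS row: flip the tiled sequence (start at column 11) and apply K<->P; YO and K2TOG stay.
Row 10 as worked: YO K YO P K YO K YO P K YO
Counting 2 along the worked row gives K.

Result:
K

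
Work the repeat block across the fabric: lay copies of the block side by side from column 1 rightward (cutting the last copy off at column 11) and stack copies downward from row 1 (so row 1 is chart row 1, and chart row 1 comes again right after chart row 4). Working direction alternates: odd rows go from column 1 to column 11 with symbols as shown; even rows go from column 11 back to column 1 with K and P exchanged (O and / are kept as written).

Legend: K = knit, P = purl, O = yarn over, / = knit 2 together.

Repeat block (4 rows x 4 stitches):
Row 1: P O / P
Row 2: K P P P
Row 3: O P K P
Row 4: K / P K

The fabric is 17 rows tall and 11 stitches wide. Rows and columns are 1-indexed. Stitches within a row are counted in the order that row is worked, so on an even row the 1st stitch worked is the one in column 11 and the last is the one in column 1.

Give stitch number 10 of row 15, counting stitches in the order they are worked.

Row 15: (15-1) mod 4 = 2, so use chart row 3. Odd row -> RS.
Chart row 3 tiled across columns 1-11: O P K P O P K P O P K
RS: work column 1 to column 11, symbols as charted — the tiled row is the row as worked.
Counting 10 along the worked row gives P.

== STITCH ==
P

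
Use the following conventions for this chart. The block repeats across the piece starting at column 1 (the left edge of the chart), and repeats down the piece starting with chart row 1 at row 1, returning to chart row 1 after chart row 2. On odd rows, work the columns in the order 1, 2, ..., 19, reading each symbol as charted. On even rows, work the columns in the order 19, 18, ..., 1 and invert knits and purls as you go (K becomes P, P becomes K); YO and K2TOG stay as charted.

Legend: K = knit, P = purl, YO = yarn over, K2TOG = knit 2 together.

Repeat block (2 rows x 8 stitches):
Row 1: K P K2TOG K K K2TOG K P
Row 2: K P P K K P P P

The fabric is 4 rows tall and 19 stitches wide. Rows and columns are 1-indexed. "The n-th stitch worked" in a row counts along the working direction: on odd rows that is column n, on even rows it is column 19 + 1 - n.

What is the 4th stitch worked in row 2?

Result:
K

Derivation:
Row 2 uses chart row ((2-1) mod 2)+1 = 2. Row 2 is even, so WS.
Chart row 2 tiled across columns 1-19: K P P K K P P P K P P K K P P P K P P
WS: work from column 19 back to column 1 (reverse the tiled row), swapping K<->P (YO and K2TOG unchanged).
Row 2 as worked: K K P K K K P P K K P K K K P P K K P
Stitch 4 in working order -> K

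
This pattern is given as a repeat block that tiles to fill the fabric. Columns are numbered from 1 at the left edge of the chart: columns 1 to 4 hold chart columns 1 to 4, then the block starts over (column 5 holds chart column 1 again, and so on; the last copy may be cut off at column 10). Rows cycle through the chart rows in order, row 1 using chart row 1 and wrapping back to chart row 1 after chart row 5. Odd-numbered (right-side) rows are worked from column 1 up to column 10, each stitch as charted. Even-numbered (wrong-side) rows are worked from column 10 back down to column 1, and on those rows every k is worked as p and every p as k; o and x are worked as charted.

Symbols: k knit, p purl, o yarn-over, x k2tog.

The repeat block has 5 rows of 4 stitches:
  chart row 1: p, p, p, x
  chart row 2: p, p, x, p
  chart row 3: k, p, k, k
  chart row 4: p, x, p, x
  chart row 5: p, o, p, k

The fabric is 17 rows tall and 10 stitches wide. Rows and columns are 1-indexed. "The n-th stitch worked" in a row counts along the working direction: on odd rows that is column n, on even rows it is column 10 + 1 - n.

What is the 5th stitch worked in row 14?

Row 14 uses chart row ((14-1) mod 5)+1 = 4. Row 14 is even, so WS.
Chart row 4 tiled across columns 1-10: p x p x p x p x p x
WS row: flip the tiled sequence (start at column 10) and apply k<->p; o and x stay.
Row 14 as worked: x k x k x k x k x k
The 5th stitch worked is x.

== STITCH ==
x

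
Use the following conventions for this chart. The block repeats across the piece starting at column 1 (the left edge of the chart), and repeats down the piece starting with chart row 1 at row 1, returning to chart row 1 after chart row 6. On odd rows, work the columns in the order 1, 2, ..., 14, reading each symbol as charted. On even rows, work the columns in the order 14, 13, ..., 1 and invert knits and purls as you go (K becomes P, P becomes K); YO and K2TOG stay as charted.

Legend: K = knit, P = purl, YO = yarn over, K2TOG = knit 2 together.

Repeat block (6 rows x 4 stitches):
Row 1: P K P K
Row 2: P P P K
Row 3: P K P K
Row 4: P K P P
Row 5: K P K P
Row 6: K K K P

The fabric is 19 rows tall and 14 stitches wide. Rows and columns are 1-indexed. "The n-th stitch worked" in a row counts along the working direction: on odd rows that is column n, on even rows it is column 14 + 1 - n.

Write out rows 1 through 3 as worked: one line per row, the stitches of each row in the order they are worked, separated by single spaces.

Rows as worked:
P K P K P K P K P K P K P K
K K P K K K P K K K P K K K
P K P K P K P K P K P K P K

Derivation:
Row 1: chart row 1, RS - tile across columns 1-14 and work as-is.
Row 2: chart row 2, WS - tiled (columns 1-14): P P P K P P P K P P P K P P; work from column 14 back to 1 with K<->P swapped.
Row 3: chart row 3, RS - tile across columns 1-14 and work as-is.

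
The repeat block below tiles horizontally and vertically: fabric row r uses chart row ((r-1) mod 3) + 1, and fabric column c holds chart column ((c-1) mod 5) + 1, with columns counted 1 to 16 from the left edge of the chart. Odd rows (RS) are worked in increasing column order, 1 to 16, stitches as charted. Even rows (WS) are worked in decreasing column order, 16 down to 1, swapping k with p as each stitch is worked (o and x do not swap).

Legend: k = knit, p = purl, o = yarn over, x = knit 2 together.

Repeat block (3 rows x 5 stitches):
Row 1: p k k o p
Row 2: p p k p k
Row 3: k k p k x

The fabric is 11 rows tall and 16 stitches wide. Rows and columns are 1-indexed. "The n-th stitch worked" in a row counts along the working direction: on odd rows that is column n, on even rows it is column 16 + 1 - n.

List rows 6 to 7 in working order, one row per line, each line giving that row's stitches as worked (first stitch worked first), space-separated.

Row 6: chart row 3, WS - tiled (columns 1-16): k k p k x k k p k x k k p k x k; work from column 16 back to 1 with k<->p swapped.
Row 7: chart row 1, RS - tile across columns 1-16 and work as-is.

Result:
p x p k p p x p k p p x p k p p
p k k o p p k k o p p k k o p p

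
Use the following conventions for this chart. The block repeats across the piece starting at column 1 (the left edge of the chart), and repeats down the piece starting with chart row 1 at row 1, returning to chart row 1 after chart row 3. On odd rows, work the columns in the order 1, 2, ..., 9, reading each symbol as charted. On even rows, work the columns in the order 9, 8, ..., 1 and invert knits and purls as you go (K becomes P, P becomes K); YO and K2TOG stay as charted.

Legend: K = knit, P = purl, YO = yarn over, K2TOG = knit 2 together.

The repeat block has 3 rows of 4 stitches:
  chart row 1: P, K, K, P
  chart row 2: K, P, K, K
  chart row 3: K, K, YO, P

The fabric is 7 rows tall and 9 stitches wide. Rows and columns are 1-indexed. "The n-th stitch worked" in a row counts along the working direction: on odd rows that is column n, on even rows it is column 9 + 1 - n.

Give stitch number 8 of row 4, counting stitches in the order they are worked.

Stitch:
P

Derivation:
Row 4 uses chart row ((4-1) mod 3)+1 = 1. Row 4 is even, so WS.
Chart row 1 tiled across columns 1-9: P K K P P K K P P
WS: work from column 9 back to column 1 (reverse the tiled row), swapping K<->P (YO and K2TOG unchanged).
Row 4 as worked: K K P P K K P P K
The 8th stitch worked is P.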